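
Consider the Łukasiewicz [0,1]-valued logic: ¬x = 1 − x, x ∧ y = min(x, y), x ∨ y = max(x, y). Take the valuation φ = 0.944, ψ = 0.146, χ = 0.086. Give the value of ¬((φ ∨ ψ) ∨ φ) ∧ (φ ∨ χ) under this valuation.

0.056

φ ∨ ψ = max(0.944, 0.146) = 0.944
(φ ∨ ψ) ∨ φ = max(0.944, 0.944) = 0.944
¬((φ ∨ ψ) ∨ φ) = 1 − 0.944 = 0.056
φ ∨ χ = max(0.944, 0.086) = 0.944
¬((φ ∨ ψ) ∨ φ) ∧ (φ ∨ χ) = min(0.056, 0.944) = 0.056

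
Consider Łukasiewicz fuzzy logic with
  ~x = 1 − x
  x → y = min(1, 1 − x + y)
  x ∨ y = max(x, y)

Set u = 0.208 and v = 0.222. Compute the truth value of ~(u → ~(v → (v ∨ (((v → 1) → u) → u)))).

0.208

v → 1 = min(1, 1 − 0.222 + 1.000) = min(1, 1.778) = 1.000
(v → 1) → u = min(1, 1 − 1.000 + 0.208) = min(1, 0.208) = 0.208
((v → 1) → u) → u = min(1, 1 − 0.208 + 0.208) = min(1, 1.000) = 1.000
v ∨ (((v → 1) → u) → u) = max(0.222, 1.000) = 1.000
v → (v ∨ (((v → 1) → u) → u)) = min(1, 1 − 0.222 + 1.000) = min(1, 1.778) = 1.000
~(v → (v ∨ (((v → 1) → u) → u))) = 1 − 1.000 = 0.000
u → ~(v → (v ∨ (((v → 1) → u) → u))) = min(1, 1 − 0.208 + 0.000) = min(1, 0.792) = 0.792
~(u → ~(v → (v ∨ (((v → 1) → u) → u)))) = 1 − 0.792 = 0.208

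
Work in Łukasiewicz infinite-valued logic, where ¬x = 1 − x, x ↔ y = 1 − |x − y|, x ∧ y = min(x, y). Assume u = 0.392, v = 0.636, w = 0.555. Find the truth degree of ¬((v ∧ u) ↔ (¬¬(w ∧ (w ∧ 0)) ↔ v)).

v ∧ u = min(0.636, 0.392) = 0.392
w ∧ 0 = min(0.555, 0.000) = 0.000
w ∧ (w ∧ 0) = min(0.555, 0.000) = 0.000
¬(w ∧ (w ∧ 0)) = 1 − 0.000 = 1.000
¬¬(w ∧ (w ∧ 0)) = 1 − 1.000 = 0.000
¬¬(w ∧ (w ∧ 0)) ↔ v = 1 − |0.000 − 0.636| = 1 − 0.636 = 0.364
(v ∧ u) ↔ (¬¬(w ∧ (w ∧ 0)) ↔ v) = 1 − |0.392 − 0.364| = 1 − 0.028 = 0.972
¬((v ∧ u) ↔ (¬¬(w ∧ (w ∧ 0)) ↔ v)) = 1 − 0.972 = 0.028

0.028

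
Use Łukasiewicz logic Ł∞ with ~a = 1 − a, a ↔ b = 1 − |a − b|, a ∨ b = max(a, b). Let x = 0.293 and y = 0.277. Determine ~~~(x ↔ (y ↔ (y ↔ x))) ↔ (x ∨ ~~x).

y ↔ x = 1 − |0.277 − 0.293| = 1 − 0.016 = 0.984
y ↔ (y ↔ x) = 1 − |0.277 − 0.984| = 1 − 0.707 = 0.293
x ↔ (y ↔ (y ↔ x)) = 1 − |0.293 − 0.293| = 1 − 0.000 = 1.000
~(x ↔ (y ↔ (y ↔ x))) = 1 − 1.000 = 0.000
~~(x ↔ (y ↔ (y ↔ x))) = 1 − 0.000 = 1.000
~~~(x ↔ (y ↔ (y ↔ x))) = 1 − 1.000 = 0.000
~x = 1 − 0.293 = 0.707
~~x = 1 − 0.707 = 0.293
x ∨ ~~x = max(0.293, 0.293) = 0.293
~~~(x ↔ (y ↔ (y ↔ x))) ↔ (x ∨ ~~x) = 1 − |0.000 − 0.293| = 1 − 0.293 = 0.707

0.707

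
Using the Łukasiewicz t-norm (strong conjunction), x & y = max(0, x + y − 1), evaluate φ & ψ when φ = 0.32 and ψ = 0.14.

φ & ψ = max(0, 0.32 + 0.14 − 1) = max(0, -0.54) = 0.00
For comparison, the Gödel (minimum) t-norm min(x, y) would give 0.14.

0.00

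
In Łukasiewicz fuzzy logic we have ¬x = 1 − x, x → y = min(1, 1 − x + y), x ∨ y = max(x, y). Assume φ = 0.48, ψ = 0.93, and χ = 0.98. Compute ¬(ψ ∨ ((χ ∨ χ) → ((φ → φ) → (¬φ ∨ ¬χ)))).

χ ∨ χ = max(0.98, 0.98) = 0.98
φ → φ = min(1, 1 − 0.48 + 0.48) = min(1, 1.00) = 1.00
¬φ = 1 − 0.48 = 0.52
¬χ = 1 − 0.98 = 0.02
¬φ ∨ ¬χ = max(0.52, 0.02) = 0.52
(φ → φ) → (¬φ ∨ ¬χ) = min(1, 1 − 1.00 + 0.52) = min(1, 0.52) = 0.52
(χ ∨ χ) → ((φ → φ) → (¬φ ∨ ¬χ)) = min(1, 1 − 0.98 + 0.52) = min(1, 0.54) = 0.54
ψ ∨ ((χ ∨ χ) → ((φ → φ) → (¬φ ∨ ¬χ))) = max(0.93, 0.54) = 0.93
¬(ψ ∨ ((χ ∨ χ) → ((φ → φ) → (¬φ ∨ ¬χ)))) = 1 − 0.93 = 0.07

0.07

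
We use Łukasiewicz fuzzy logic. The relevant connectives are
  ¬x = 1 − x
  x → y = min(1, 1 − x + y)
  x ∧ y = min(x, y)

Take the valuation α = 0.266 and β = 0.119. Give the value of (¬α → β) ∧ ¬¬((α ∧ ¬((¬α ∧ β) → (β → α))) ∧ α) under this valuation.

¬α = 1 − 0.266 = 0.734
¬α → β = min(1, 1 − 0.734 + 0.119) = min(1, 0.385) = 0.385
¬α ∧ β = min(0.734, 0.119) = 0.119
β → α = min(1, 1 − 0.119 + 0.266) = min(1, 1.147) = 1.000
(¬α ∧ β) → (β → α) = min(1, 1 − 0.119 + 1.000) = min(1, 1.881) = 1.000
¬((¬α ∧ β) → (β → α)) = 1 − 1.000 = 0.000
α ∧ ¬((¬α ∧ β) → (β → α)) = min(0.266, 0.000) = 0.000
(α ∧ ¬((¬α ∧ β) → (β → α))) ∧ α = min(0.000, 0.266) = 0.000
¬((α ∧ ¬((¬α ∧ β) → (β → α))) ∧ α) = 1 − 0.000 = 1.000
¬¬((α ∧ ¬((¬α ∧ β) → (β → α))) ∧ α) = 1 − 1.000 = 0.000
(¬α → β) ∧ ¬¬((α ∧ ¬((¬α ∧ β) → (β → α))) ∧ α) = min(0.385, 0.000) = 0.000

0.000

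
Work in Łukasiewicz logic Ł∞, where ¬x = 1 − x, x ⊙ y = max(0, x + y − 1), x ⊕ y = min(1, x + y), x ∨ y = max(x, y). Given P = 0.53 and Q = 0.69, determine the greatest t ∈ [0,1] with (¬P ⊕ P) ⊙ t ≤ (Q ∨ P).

0.69

¬P = 1 − 0.53 = 0.47
¬P ⊕ P = min(1, 0.47 + 0.53) = min(1, 1.00) = 1.00
So the left factor is ¬P ⊕ P = 1.00.
Q ∨ P = max(0.69, 0.53) = 0.69
So the right-hand bound is Q ∨ P = 0.69.
The residuum of the Łukasiewicz t-norm gives the supremum: min(1, 1 − 1.00 + 0.69).
1 − 1.00 + 0.69 = 0.69, so t = min(1, 0.69) = 0.69.
Check: 1.00 ⊙ 0.69 = max(0, 0.69) = 0.69 ≤ 0.69.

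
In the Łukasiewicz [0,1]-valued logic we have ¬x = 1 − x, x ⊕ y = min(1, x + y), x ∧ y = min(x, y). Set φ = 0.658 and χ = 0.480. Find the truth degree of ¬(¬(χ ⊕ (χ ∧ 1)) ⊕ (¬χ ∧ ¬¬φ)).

χ ∧ 1 = min(0.480, 1.000) = 0.480
χ ⊕ (χ ∧ 1) = min(1, 0.480 + 0.480) = min(1, 0.960) = 0.960
¬(χ ⊕ (χ ∧ 1)) = 1 − 0.960 = 0.040
¬χ = 1 − 0.480 = 0.520
¬φ = 1 − 0.658 = 0.342
¬¬φ = 1 − 0.342 = 0.658
¬χ ∧ ¬¬φ = min(0.520, 0.658) = 0.520
¬(χ ⊕ (χ ∧ 1)) ⊕ (¬χ ∧ ¬¬φ) = min(1, 0.040 + 0.520) = min(1, 0.560) = 0.560
¬(¬(χ ⊕ (χ ∧ 1)) ⊕ (¬χ ∧ ¬¬φ)) = 1 − 0.560 = 0.440

0.440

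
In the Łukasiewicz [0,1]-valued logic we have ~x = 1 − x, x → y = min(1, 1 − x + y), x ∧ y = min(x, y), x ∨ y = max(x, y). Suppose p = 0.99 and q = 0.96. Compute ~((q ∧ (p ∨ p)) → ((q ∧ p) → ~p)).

p ∨ p = max(0.99, 0.99) = 0.99
q ∧ (p ∨ p) = min(0.96, 0.99) = 0.96
q ∧ p = min(0.96, 0.99) = 0.96
~p = 1 − 0.99 = 0.01
(q ∧ p) → ~p = min(1, 1 − 0.96 + 0.01) = min(1, 0.05) = 0.05
(q ∧ (p ∨ p)) → ((q ∧ p) → ~p) = min(1, 1 − 0.96 + 0.05) = min(1, 0.09) = 0.09
~((q ∧ (p ∨ p)) → ((q ∧ p) → ~p)) = 1 − 0.09 = 0.91

0.91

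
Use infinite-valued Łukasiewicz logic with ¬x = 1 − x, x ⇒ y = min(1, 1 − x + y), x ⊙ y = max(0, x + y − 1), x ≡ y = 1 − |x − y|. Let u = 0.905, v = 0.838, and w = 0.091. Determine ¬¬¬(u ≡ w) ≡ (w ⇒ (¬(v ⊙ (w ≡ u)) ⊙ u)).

0.814

u ≡ w = 1 − |0.905 − 0.091| = 1 − 0.814 = 0.186
¬(u ≡ w) = 1 − 0.186 = 0.814
¬¬(u ≡ w) = 1 − 0.814 = 0.186
¬¬¬(u ≡ w) = 1 − 0.186 = 0.814
w ≡ u = 1 − |0.091 − 0.905| = 1 − 0.814 = 0.186
v ⊙ (w ≡ u) = max(0, 0.838 + 0.186 − 1) = max(0, 0.024) = 0.024
¬(v ⊙ (w ≡ u)) = 1 − 0.024 = 0.976
¬(v ⊙ (w ≡ u)) ⊙ u = max(0, 0.976 + 0.905 − 1) = max(0, 0.881) = 0.881
w ⇒ (¬(v ⊙ (w ≡ u)) ⊙ u) = min(1, 1 − 0.091 + 0.881) = min(1, 1.790) = 1.000
¬¬¬(u ≡ w) ≡ (w ⇒ (¬(v ⊙ (w ≡ u)) ⊙ u)) = 1 − |0.814 − 1.000| = 1 − 0.186 = 0.814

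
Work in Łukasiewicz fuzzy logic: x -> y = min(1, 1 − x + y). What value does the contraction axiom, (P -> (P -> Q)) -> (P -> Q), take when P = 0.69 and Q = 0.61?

P -> Q = min(1, 1 − 0.69 + 0.61) = min(1, 0.92) = 0.92
P -> (P -> Q) = min(1, 1 − 0.69 + 0.92) = min(1, 1.23) = 1.00
(P -> (P -> Q)) -> (P -> Q) = min(1, 1 − 1.00 + 0.92) = min(1, 0.92) = 0.92
(The value 0.92 < 1 shows this instance is not satisfied; fails in Ł∞ (the t-norm is not idempotent).)

0.92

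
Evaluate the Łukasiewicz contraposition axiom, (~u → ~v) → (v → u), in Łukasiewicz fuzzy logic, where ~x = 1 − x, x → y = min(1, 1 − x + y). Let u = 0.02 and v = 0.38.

~u = 1 − 0.02 = 0.98
~v = 1 − 0.38 = 0.62
~u → ~v = min(1, 1 − 0.98 + 0.62) = min(1, 0.64) = 0.64
v → u = min(1, 1 − 0.38 + 0.02) = min(1, 0.64) = 0.64
(~u → ~v) → (v → u) = min(1, 1 − 0.64 + 0.64) = min(1, 1.00) = 1.00
(As expected: an axiom of Ł∞, always 1.)

1.00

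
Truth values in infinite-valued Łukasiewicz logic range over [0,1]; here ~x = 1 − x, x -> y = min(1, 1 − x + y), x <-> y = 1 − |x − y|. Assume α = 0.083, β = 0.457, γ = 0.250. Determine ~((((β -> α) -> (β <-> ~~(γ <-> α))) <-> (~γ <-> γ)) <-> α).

0.419

β -> α = min(1, 1 − 0.457 + 0.083) = min(1, 0.626) = 0.626
γ <-> α = 1 − |0.250 − 0.083| = 1 − 0.167 = 0.833
~(γ <-> α) = 1 − 0.833 = 0.167
~~(γ <-> α) = 1 − 0.167 = 0.833
β <-> ~~(γ <-> α) = 1 − |0.457 − 0.833| = 1 − 0.376 = 0.624
(β -> α) -> (β <-> ~~(γ <-> α)) = min(1, 1 − 0.626 + 0.624) = min(1, 0.998) = 0.998
~γ = 1 − 0.250 = 0.750
~γ <-> γ = 1 − |0.750 − 0.250| = 1 − 0.500 = 0.500
((β -> α) -> (β <-> ~~(γ <-> α))) <-> (~γ <-> γ) = 1 − |0.998 − 0.500| = 1 − 0.498 = 0.502
(((β -> α) -> (β <-> ~~(γ <-> α))) <-> (~γ <-> γ)) <-> α = 1 − |0.502 − 0.083| = 1 − 0.419 = 0.581
~((((β -> α) -> (β <-> ~~(γ <-> α))) <-> (~γ <-> γ)) <-> α) = 1 − 0.581 = 0.419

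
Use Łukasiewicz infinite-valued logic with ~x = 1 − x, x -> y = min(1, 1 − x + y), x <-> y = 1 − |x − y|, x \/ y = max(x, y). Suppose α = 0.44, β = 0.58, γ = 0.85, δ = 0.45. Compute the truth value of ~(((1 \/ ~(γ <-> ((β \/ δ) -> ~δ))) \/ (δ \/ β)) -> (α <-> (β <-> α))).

β \/ δ = max(0.58, 0.45) = 0.58
~δ = 1 − 0.45 = 0.55
(β \/ δ) -> ~δ = min(1, 1 − 0.58 + 0.55) = min(1, 0.97) = 0.97
γ <-> ((β \/ δ) -> ~δ) = 1 − |0.85 − 0.97| = 1 − 0.12 = 0.88
~(γ <-> ((β \/ δ) -> ~δ)) = 1 − 0.88 = 0.12
1 \/ ~(γ <-> ((β \/ δ) -> ~δ)) = max(1.00, 0.12) = 1.00
δ \/ β = max(0.45, 0.58) = 0.58
(1 \/ ~(γ <-> ((β \/ δ) -> ~δ))) \/ (δ \/ β) = max(1.00, 0.58) = 1.00
β <-> α = 1 − |0.58 − 0.44| = 1 − 0.14 = 0.86
α <-> (β <-> α) = 1 − |0.44 − 0.86| = 1 − 0.42 = 0.58
((1 \/ ~(γ <-> ((β \/ δ) -> ~δ))) \/ (δ \/ β)) -> (α <-> (β <-> α)) = min(1, 1 − 1.00 + 0.58) = min(1, 0.58) = 0.58
~(((1 \/ ~(γ <-> ((β \/ δ) -> ~δ))) \/ (δ \/ β)) -> (α <-> (β <-> α))) = 1 − 0.58 = 0.42

0.42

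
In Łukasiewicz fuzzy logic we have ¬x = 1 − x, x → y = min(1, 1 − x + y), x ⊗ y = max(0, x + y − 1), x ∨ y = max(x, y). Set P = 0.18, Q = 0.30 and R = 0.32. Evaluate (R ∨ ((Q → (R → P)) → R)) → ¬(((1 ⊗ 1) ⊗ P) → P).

0.68

R → P = min(1, 1 − 0.32 + 0.18) = min(1, 0.86) = 0.86
Q → (R → P) = min(1, 1 − 0.30 + 0.86) = min(1, 1.56) = 1.00
(Q → (R → P)) → R = min(1, 1 − 1.00 + 0.32) = min(1, 0.32) = 0.32
R ∨ ((Q → (R → P)) → R) = max(0.32, 0.32) = 0.32
1 ⊗ 1 = max(0, 1.00 + 1.00 − 1) = max(0, 1.00) = 1.00
(1 ⊗ 1) ⊗ P = max(0, 1.00 + 0.18 − 1) = max(0, 0.18) = 0.18
((1 ⊗ 1) ⊗ P) → P = min(1, 1 − 0.18 + 0.18) = min(1, 1.00) = 1.00
¬(((1 ⊗ 1) ⊗ P) → P) = 1 − 1.00 = 0.00
(R ∨ ((Q → (R → P)) → R)) → ¬(((1 ⊗ 1) ⊗ P) → P) = min(1, 1 − 0.32 + 0.00) = min(1, 0.68) = 0.68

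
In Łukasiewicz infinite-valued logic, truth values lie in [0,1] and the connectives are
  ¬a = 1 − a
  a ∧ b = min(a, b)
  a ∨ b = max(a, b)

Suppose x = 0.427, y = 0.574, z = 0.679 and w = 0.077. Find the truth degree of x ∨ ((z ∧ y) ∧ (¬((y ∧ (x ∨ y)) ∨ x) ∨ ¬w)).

0.574

z ∧ y = min(0.679, 0.574) = 0.574
x ∨ y = max(0.427, 0.574) = 0.574
y ∧ (x ∨ y) = min(0.574, 0.574) = 0.574
(y ∧ (x ∨ y)) ∨ x = max(0.574, 0.427) = 0.574
¬((y ∧ (x ∨ y)) ∨ x) = 1 − 0.574 = 0.426
¬w = 1 − 0.077 = 0.923
¬((y ∧ (x ∨ y)) ∨ x) ∨ ¬w = max(0.426, 0.923) = 0.923
(z ∧ y) ∧ (¬((y ∧ (x ∨ y)) ∨ x) ∨ ¬w) = min(0.574, 0.923) = 0.574
x ∨ ((z ∧ y) ∧ (¬((y ∧ (x ∨ y)) ∨ x) ∨ ¬w)) = max(0.427, 0.574) = 0.574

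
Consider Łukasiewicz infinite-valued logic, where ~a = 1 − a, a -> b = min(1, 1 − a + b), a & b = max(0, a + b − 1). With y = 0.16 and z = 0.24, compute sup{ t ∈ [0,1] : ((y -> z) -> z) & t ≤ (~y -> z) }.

1.00

y -> z = min(1, 1 − 0.16 + 0.24) = min(1, 1.08) = 1.00
(y -> z) -> z = min(1, 1 − 1.00 + 0.24) = min(1, 0.24) = 0.24
So the left factor is (y -> z) -> z = 0.24.
~y = 1 − 0.16 = 0.84
~y -> z = min(1, 1 − 0.84 + 0.24) = min(1, 0.40) = 0.40
So the right-hand bound is ~y -> z = 0.40.
The residuum of the Łukasiewicz t-norm gives the supremum: min(1, 1 − 0.24 + 0.40).
1 − 0.24 + 0.40 = 1.16, so t = min(1, 1.16) = 1.00.
Check: 0.24 & 1.00 = max(0, 0.24) = 0.24 ≤ 0.40.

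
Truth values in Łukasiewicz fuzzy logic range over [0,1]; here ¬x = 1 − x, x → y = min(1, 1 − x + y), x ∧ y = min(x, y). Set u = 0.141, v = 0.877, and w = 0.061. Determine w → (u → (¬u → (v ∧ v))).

¬u = 1 − 0.141 = 0.859
v ∧ v = min(0.877, 0.877) = 0.877
¬u → (v ∧ v) = min(1, 1 − 0.859 + 0.877) = min(1, 1.018) = 1.000
u → (¬u → (v ∧ v)) = min(1, 1 − 0.141 + 1.000) = min(1, 1.859) = 1.000
w → (u → (¬u → (v ∧ v))) = min(1, 1 − 0.061 + 1.000) = min(1, 1.939) = 1.000

1.000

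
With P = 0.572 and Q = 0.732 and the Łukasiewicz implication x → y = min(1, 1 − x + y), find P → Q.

1.000

P → Q = min(1, 1 − 0.572 + 0.732) = min(1, 1.160) = 1.000
For comparison, the Gödel implication (1 if x ≤ y else y) would give 1.000.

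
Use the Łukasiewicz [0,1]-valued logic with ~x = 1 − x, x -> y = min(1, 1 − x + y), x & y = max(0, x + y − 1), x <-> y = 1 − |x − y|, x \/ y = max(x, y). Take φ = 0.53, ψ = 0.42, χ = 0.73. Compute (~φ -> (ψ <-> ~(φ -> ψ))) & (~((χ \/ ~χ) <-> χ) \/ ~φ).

0.47

~φ = 1 − 0.53 = 0.47
φ -> ψ = min(1, 1 − 0.53 + 0.42) = min(1, 0.89) = 0.89
~(φ -> ψ) = 1 − 0.89 = 0.11
ψ <-> ~(φ -> ψ) = 1 − |0.42 − 0.11| = 1 − 0.31 = 0.69
~φ -> (ψ <-> ~(φ -> ψ)) = min(1, 1 − 0.47 + 0.69) = min(1, 1.22) = 1.00
~χ = 1 − 0.73 = 0.27
χ \/ ~χ = max(0.73, 0.27) = 0.73
(χ \/ ~χ) <-> χ = 1 − |0.73 − 0.73| = 1 − 0.00 = 1.00
~((χ \/ ~χ) <-> χ) = 1 − 1.00 = 0.00
~((χ \/ ~χ) <-> χ) \/ ~φ = max(0.00, 0.47) = 0.47
(~φ -> (ψ <-> ~(φ -> ψ))) & (~((χ \/ ~χ) <-> χ) \/ ~φ) = max(0, 1.00 + 0.47 − 1) = max(0, 0.47) = 0.47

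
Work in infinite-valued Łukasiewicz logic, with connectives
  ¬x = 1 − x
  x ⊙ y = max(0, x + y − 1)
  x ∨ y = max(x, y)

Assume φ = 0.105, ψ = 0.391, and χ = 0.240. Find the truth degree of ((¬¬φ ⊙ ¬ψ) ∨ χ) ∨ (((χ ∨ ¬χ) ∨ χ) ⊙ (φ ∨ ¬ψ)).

¬φ = 1 − 0.105 = 0.895
¬¬φ = 1 − 0.895 = 0.105
¬ψ = 1 − 0.391 = 0.609
¬¬φ ⊙ ¬ψ = max(0, 0.105 + 0.609 − 1) = max(0, -0.286) = 0.000
(¬¬φ ⊙ ¬ψ) ∨ χ = max(0.000, 0.240) = 0.240
¬χ = 1 − 0.240 = 0.760
χ ∨ ¬χ = max(0.240, 0.760) = 0.760
(χ ∨ ¬χ) ∨ χ = max(0.760, 0.240) = 0.760
φ ∨ ¬ψ = max(0.105, 0.609) = 0.609
((χ ∨ ¬χ) ∨ χ) ⊙ (φ ∨ ¬ψ) = max(0, 0.760 + 0.609 − 1) = max(0, 0.369) = 0.369
((¬¬φ ⊙ ¬ψ) ∨ χ) ∨ (((χ ∨ ¬χ) ∨ χ) ⊙ (φ ∨ ¬ψ)) = max(0.240, 0.369) = 0.369

0.369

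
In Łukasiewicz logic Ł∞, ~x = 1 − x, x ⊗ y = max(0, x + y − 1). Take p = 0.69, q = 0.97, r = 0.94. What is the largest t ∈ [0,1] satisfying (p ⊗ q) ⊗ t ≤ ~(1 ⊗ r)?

0.40

p ⊗ q = max(0, 0.69 + 0.97 − 1) = max(0, 0.66) = 0.66
So the left factor is p ⊗ q = 0.66.
1 ⊗ r = max(0, 1.00 + 0.94 − 1) = max(0, 0.94) = 0.94
~(1 ⊗ r) = 1 − 0.94 = 0.06
So the right-hand bound is ~(1 ⊗ r) = 0.06.
The residuum of the Łukasiewicz t-norm gives the supremum: min(1, 1 − 0.66 + 0.06).
1 − 0.66 + 0.06 = 0.40, so t = min(1, 0.40) = 0.40.
Check: 0.66 ⊗ 0.40 = max(0, 0.06) = 0.06 ≤ 0.06.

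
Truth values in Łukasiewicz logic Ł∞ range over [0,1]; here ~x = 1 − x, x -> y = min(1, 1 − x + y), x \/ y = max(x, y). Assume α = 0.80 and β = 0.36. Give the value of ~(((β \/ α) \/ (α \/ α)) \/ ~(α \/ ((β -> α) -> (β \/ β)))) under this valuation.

0.20

β \/ α = max(0.36, 0.80) = 0.80
α \/ α = max(0.80, 0.80) = 0.80
(β \/ α) \/ (α \/ α) = max(0.80, 0.80) = 0.80
β -> α = min(1, 1 − 0.36 + 0.80) = min(1, 1.44) = 1.00
β \/ β = max(0.36, 0.36) = 0.36
(β -> α) -> (β \/ β) = min(1, 1 − 1.00 + 0.36) = min(1, 0.36) = 0.36
α \/ ((β -> α) -> (β \/ β)) = max(0.80, 0.36) = 0.80
~(α \/ ((β -> α) -> (β \/ β))) = 1 − 0.80 = 0.20
((β \/ α) \/ (α \/ α)) \/ ~(α \/ ((β -> α) -> (β \/ β))) = max(0.80, 0.20) = 0.80
~(((β \/ α) \/ (α \/ α)) \/ ~(α \/ ((β -> α) -> (β \/ β)))) = 1 − 0.80 = 0.20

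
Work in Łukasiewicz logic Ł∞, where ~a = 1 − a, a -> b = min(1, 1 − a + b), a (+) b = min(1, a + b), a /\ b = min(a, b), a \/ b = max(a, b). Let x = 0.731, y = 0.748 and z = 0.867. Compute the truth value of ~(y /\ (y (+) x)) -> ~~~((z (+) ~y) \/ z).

y (+) x = min(1, 0.748 + 0.731) = min(1, 1.479) = 1.000
y /\ (y (+) x) = min(0.748, 1.000) = 0.748
~(y /\ (y (+) x)) = 1 − 0.748 = 0.252
~y = 1 − 0.748 = 0.252
z (+) ~y = min(1, 0.867 + 0.252) = min(1, 1.119) = 1.000
(z (+) ~y) \/ z = max(1.000, 0.867) = 1.000
~((z (+) ~y) \/ z) = 1 − 1.000 = 0.000
~~((z (+) ~y) \/ z) = 1 − 0.000 = 1.000
~~~((z (+) ~y) \/ z) = 1 − 1.000 = 0.000
~(y /\ (y (+) x)) -> ~~~((z (+) ~y) \/ z) = min(1, 1 − 0.252 + 0.000) = min(1, 0.748) = 0.748

0.748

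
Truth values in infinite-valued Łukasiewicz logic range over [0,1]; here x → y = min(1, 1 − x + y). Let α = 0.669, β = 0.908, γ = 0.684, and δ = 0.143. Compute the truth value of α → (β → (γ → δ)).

0.882

γ → δ = min(1, 1 − 0.684 + 0.143) = min(1, 0.459) = 0.459
β → (γ → δ) = min(1, 1 − 0.908 + 0.459) = min(1, 0.551) = 0.551
α → (β → (γ → δ)) = min(1, 1 − 0.669 + 0.551) = min(1, 0.882) = 0.882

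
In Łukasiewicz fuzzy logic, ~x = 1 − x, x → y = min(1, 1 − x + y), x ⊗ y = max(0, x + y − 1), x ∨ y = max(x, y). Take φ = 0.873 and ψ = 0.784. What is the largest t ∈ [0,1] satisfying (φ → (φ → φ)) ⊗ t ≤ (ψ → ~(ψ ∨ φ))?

φ → φ = min(1, 1 − 0.873 + 0.873) = min(1, 1.000) = 1.000
φ → (φ → φ) = min(1, 1 − 0.873 + 1.000) = min(1, 1.127) = 1.000
So the left factor is φ → (φ → φ) = 1.000.
ψ ∨ φ = max(0.784, 0.873) = 0.873
~(ψ ∨ φ) = 1 − 0.873 = 0.127
ψ → ~(ψ ∨ φ) = min(1, 1 − 0.784 + 0.127) = min(1, 0.343) = 0.343
So the right-hand bound is ψ → ~(ψ ∨ φ) = 0.343.
The residuum of the Łukasiewicz t-norm gives the supremum: min(1, 1 − 1.000 + 0.343).
1 − 1.000 + 0.343 = 0.343, so t = min(1, 0.343) = 0.343.
Check: 1.000 ⊗ 0.343 = max(0, 0.343) = 0.343 ≤ 0.343.

0.343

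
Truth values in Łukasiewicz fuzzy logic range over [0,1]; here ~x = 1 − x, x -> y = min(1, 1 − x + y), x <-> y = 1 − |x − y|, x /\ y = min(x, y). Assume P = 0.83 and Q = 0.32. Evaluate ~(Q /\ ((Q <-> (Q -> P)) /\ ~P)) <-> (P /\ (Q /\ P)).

Q -> P = min(1, 1 − 0.32 + 0.83) = min(1, 1.51) = 1.00
Q <-> (Q -> P) = 1 − |0.32 − 1.00| = 1 − 0.68 = 0.32
~P = 1 − 0.83 = 0.17
(Q <-> (Q -> P)) /\ ~P = min(0.32, 0.17) = 0.17
Q /\ ((Q <-> (Q -> P)) /\ ~P) = min(0.32, 0.17) = 0.17
~(Q /\ ((Q <-> (Q -> P)) /\ ~P)) = 1 − 0.17 = 0.83
Q /\ P = min(0.32, 0.83) = 0.32
P /\ (Q /\ P) = min(0.83, 0.32) = 0.32
~(Q /\ ((Q <-> (Q -> P)) /\ ~P)) <-> (P /\ (Q /\ P)) = 1 − |0.83 − 0.32| = 1 − 0.51 = 0.49

0.49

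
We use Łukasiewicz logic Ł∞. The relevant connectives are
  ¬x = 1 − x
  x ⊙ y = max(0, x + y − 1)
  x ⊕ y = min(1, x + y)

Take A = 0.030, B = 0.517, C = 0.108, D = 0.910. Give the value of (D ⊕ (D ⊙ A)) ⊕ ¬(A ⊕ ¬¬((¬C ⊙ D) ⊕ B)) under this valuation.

D ⊙ A = max(0, 0.910 + 0.030 − 1) = max(0, -0.060) = 0.000
D ⊕ (D ⊙ A) = min(1, 0.910 + 0.000) = min(1, 0.910) = 0.910
¬C = 1 − 0.108 = 0.892
¬C ⊙ D = max(0, 0.892 + 0.910 − 1) = max(0, 0.802) = 0.802
(¬C ⊙ D) ⊕ B = min(1, 0.802 + 0.517) = min(1, 1.319) = 1.000
¬((¬C ⊙ D) ⊕ B) = 1 − 1.000 = 0.000
¬¬((¬C ⊙ D) ⊕ B) = 1 − 0.000 = 1.000
A ⊕ ¬¬((¬C ⊙ D) ⊕ B) = min(1, 0.030 + 1.000) = min(1, 1.030) = 1.000
¬(A ⊕ ¬¬((¬C ⊙ D) ⊕ B)) = 1 − 1.000 = 0.000
(D ⊕ (D ⊙ A)) ⊕ ¬(A ⊕ ¬¬((¬C ⊙ D) ⊕ B)) = min(1, 0.910 + 0.000) = min(1, 0.910) = 0.910

0.910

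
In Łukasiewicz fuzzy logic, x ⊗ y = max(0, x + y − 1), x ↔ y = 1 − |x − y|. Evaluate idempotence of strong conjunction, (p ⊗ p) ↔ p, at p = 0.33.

0.67

p ⊗ p = max(0, 0.33 + 0.33 − 1) = max(0, -0.34) = 0.00
(p ⊗ p) ↔ p = 1 − |0.00 − 0.33| = 1 − 0.33 = 0.67
(The value 0.67 < 1 shows this instance is not satisfied; fails in Ł∞ since a ⊗ a = max(0, 2a−1) ≠ a in general.)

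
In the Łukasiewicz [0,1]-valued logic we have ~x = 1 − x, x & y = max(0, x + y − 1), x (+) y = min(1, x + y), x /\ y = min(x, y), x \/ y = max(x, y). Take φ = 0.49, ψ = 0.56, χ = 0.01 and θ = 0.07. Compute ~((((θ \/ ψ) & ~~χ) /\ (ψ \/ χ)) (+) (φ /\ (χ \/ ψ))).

0.51

θ \/ ψ = max(0.07, 0.56) = 0.56
~χ = 1 − 0.01 = 0.99
~~χ = 1 − 0.99 = 0.01
(θ \/ ψ) & ~~χ = max(0, 0.56 + 0.01 − 1) = max(0, -0.43) = 0.00
ψ \/ χ = max(0.56, 0.01) = 0.56
((θ \/ ψ) & ~~χ) /\ (ψ \/ χ) = min(0.00, 0.56) = 0.00
χ \/ ψ = max(0.01, 0.56) = 0.56
φ /\ (χ \/ ψ) = min(0.49, 0.56) = 0.49
(((θ \/ ψ) & ~~χ) /\ (ψ \/ χ)) (+) (φ /\ (χ \/ ψ)) = min(1, 0.00 + 0.49) = min(1, 0.49) = 0.49
~((((θ \/ ψ) & ~~χ) /\ (ψ \/ χ)) (+) (φ /\ (χ \/ ψ))) = 1 − 0.49 = 0.51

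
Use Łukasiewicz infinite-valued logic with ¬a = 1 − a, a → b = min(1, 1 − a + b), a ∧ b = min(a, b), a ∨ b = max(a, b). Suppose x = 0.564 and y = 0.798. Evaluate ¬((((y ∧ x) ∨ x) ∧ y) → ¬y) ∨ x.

0.564

y ∧ x = min(0.798, 0.564) = 0.564
(y ∧ x) ∨ x = max(0.564, 0.564) = 0.564
((y ∧ x) ∨ x) ∧ y = min(0.564, 0.798) = 0.564
¬y = 1 − 0.798 = 0.202
(((y ∧ x) ∨ x) ∧ y) → ¬y = min(1, 1 − 0.564 + 0.202) = min(1, 0.638) = 0.638
¬((((y ∧ x) ∨ x) ∧ y) → ¬y) = 1 − 0.638 = 0.362
¬((((y ∧ x) ∨ x) ∧ y) → ¬y) ∨ x = max(0.362, 0.564) = 0.564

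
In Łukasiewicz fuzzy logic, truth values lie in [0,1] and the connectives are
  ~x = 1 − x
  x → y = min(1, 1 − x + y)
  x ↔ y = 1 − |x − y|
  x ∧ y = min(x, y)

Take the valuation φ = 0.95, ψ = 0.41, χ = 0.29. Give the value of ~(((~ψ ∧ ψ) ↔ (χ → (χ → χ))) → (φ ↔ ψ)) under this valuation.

~ψ = 1 − 0.41 = 0.59
~ψ ∧ ψ = min(0.59, 0.41) = 0.41
χ → χ = min(1, 1 − 0.29 + 0.29) = min(1, 1.00) = 1.00
χ → (χ → χ) = min(1, 1 − 0.29 + 1.00) = min(1, 1.71) = 1.00
(~ψ ∧ ψ) ↔ (χ → (χ → χ)) = 1 − |0.41 − 1.00| = 1 − 0.59 = 0.41
φ ↔ ψ = 1 − |0.95 − 0.41| = 1 − 0.54 = 0.46
((~ψ ∧ ψ) ↔ (χ → (χ → χ))) → (φ ↔ ψ) = min(1, 1 − 0.41 + 0.46) = min(1, 1.05) = 1.00
~(((~ψ ∧ ψ) ↔ (χ → (χ → χ))) → (φ ↔ ψ)) = 1 − 1.00 = 0.00

0.00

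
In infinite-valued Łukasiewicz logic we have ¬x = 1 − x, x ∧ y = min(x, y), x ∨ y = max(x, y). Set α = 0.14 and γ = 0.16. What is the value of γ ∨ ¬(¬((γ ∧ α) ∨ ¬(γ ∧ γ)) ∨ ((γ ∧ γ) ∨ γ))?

γ ∧ α = min(0.16, 0.14) = 0.14
γ ∧ γ = min(0.16, 0.16) = 0.16
¬(γ ∧ γ) = 1 − 0.16 = 0.84
(γ ∧ α) ∨ ¬(γ ∧ γ) = max(0.14, 0.84) = 0.84
¬((γ ∧ α) ∨ ¬(γ ∧ γ)) = 1 − 0.84 = 0.16
(γ ∧ γ) ∨ γ = max(0.16, 0.16) = 0.16
¬((γ ∧ α) ∨ ¬(γ ∧ γ)) ∨ ((γ ∧ γ) ∨ γ) = max(0.16, 0.16) = 0.16
¬(¬((γ ∧ α) ∨ ¬(γ ∧ γ)) ∨ ((γ ∧ γ) ∨ γ)) = 1 − 0.16 = 0.84
γ ∨ ¬(¬((γ ∧ α) ∨ ¬(γ ∧ γ)) ∨ ((γ ∧ γ) ∨ γ)) = max(0.16, 0.84) = 0.84

0.84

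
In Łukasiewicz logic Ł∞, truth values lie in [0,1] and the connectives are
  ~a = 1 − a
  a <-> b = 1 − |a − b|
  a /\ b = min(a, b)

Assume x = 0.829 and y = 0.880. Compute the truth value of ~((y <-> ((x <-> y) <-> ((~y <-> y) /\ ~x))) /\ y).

0.658

x <-> y = 1 − |0.829 − 0.880| = 1 − 0.051 = 0.949
~y = 1 − 0.880 = 0.120
~y <-> y = 1 − |0.120 − 0.880| = 1 − 0.760 = 0.240
~x = 1 − 0.829 = 0.171
(~y <-> y) /\ ~x = min(0.240, 0.171) = 0.171
(x <-> y) <-> ((~y <-> y) /\ ~x) = 1 − |0.949 − 0.171| = 1 − 0.778 = 0.222
y <-> ((x <-> y) <-> ((~y <-> y) /\ ~x)) = 1 − |0.880 − 0.222| = 1 − 0.658 = 0.342
(y <-> ((x <-> y) <-> ((~y <-> y) /\ ~x))) /\ y = min(0.342, 0.880) = 0.342
~((y <-> ((x <-> y) <-> ((~y <-> y) /\ ~x))) /\ y) = 1 − 0.342 = 0.658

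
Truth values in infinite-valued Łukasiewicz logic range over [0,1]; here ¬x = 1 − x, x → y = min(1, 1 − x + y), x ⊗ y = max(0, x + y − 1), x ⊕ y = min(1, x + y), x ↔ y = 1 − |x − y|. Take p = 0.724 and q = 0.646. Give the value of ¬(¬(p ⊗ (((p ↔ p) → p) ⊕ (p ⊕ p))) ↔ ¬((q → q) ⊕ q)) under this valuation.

0.276

p ↔ p = 1 − |0.724 − 0.724| = 1 − 0.000 = 1.000
(p ↔ p) → p = min(1, 1 − 1.000 + 0.724) = min(1, 0.724) = 0.724
p ⊕ p = min(1, 0.724 + 0.724) = min(1, 1.448) = 1.000
((p ↔ p) → p) ⊕ (p ⊕ p) = min(1, 0.724 + 1.000) = min(1, 1.724) = 1.000
p ⊗ (((p ↔ p) → p) ⊕ (p ⊕ p)) = max(0, 0.724 + 1.000 − 1) = max(0, 0.724) = 0.724
¬(p ⊗ (((p ↔ p) → p) ⊕ (p ⊕ p))) = 1 − 0.724 = 0.276
q → q = min(1, 1 − 0.646 + 0.646) = min(1, 1.000) = 1.000
(q → q) ⊕ q = min(1, 1.000 + 0.646) = min(1, 1.646) = 1.000
¬((q → q) ⊕ q) = 1 − 1.000 = 0.000
¬(p ⊗ (((p ↔ p) → p) ⊕ (p ⊕ p))) ↔ ¬((q → q) ⊕ q) = 1 − |0.276 − 0.000| = 1 − 0.276 = 0.724
¬(¬(p ⊗ (((p ↔ p) → p) ⊕ (p ⊕ p))) ↔ ¬((q → q) ⊕ q)) = 1 − 0.724 = 0.276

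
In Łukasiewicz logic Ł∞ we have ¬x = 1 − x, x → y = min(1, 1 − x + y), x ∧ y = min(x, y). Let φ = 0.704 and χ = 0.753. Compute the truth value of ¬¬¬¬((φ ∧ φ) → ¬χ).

φ ∧ φ = min(0.704, 0.704) = 0.704
¬χ = 1 − 0.753 = 0.247
(φ ∧ φ) → ¬χ = min(1, 1 − 0.704 + 0.247) = min(1, 0.543) = 0.543
¬((φ ∧ φ) → ¬χ) = 1 − 0.543 = 0.457
¬¬((φ ∧ φ) → ¬χ) = 1 − 0.457 = 0.543
¬¬¬((φ ∧ φ) → ¬χ) = 1 − 0.543 = 0.457
¬¬¬¬((φ ∧ φ) → ¬χ) = 1 − 0.457 = 0.543

0.543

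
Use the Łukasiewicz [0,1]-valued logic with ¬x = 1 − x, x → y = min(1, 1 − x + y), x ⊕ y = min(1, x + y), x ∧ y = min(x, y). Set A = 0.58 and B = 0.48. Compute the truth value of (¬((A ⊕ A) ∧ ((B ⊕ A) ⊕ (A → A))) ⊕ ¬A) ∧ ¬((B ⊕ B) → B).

0.42

A ⊕ A = min(1, 0.58 + 0.58) = min(1, 1.16) = 1.00
B ⊕ A = min(1, 0.48 + 0.58) = min(1, 1.06) = 1.00
A → A = min(1, 1 − 0.58 + 0.58) = min(1, 1.00) = 1.00
(B ⊕ A) ⊕ (A → A) = min(1, 1.00 + 1.00) = min(1, 2.00) = 1.00
(A ⊕ A) ∧ ((B ⊕ A) ⊕ (A → A)) = min(1.00, 1.00) = 1.00
¬((A ⊕ A) ∧ ((B ⊕ A) ⊕ (A → A))) = 1 − 1.00 = 0.00
¬A = 1 − 0.58 = 0.42
¬((A ⊕ A) ∧ ((B ⊕ A) ⊕ (A → A))) ⊕ ¬A = min(1, 0.00 + 0.42) = min(1, 0.42) = 0.42
B ⊕ B = min(1, 0.48 + 0.48) = min(1, 0.96) = 0.96
(B ⊕ B) → B = min(1, 1 − 0.96 + 0.48) = min(1, 0.52) = 0.52
¬((B ⊕ B) → B) = 1 − 0.52 = 0.48
(¬((A ⊕ A) ∧ ((B ⊕ A) ⊕ (A → A))) ⊕ ¬A) ∧ ¬((B ⊕ B) → B) = min(0.42, 0.48) = 0.42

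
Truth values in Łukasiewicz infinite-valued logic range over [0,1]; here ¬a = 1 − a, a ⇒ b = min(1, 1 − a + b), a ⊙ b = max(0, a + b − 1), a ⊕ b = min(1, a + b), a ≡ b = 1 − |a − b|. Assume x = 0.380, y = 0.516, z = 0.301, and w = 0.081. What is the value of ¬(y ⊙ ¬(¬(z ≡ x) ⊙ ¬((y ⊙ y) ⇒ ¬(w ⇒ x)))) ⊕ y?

z ≡ x = 1 − |0.301 − 0.380| = 1 − 0.079 = 0.921
¬(z ≡ x) = 1 − 0.921 = 0.079
y ⊙ y = max(0, 0.516 + 0.516 − 1) = max(0, 0.032) = 0.032
w ⇒ x = min(1, 1 − 0.081 + 0.380) = min(1, 1.299) = 1.000
¬(w ⇒ x) = 1 − 1.000 = 0.000
(y ⊙ y) ⇒ ¬(w ⇒ x) = min(1, 1 − 0.032 + 0.000) = min(1, 0.968) = 0.968
¬((y ⊙ y) ⇒ ¬(w ⇒ x)) = 1 − 0.968 = 0.032
¬(z ≡ x) ⊙ ¬((y ⊙ y) ⇒ ¬(w ⇒ x)) = max(0, 0.079 + 0.032 − 1) = max(0, -0.889) = 0.000
¬(¬(z ≡ x) ⊙ ¬((y ⊙ y) ⇒ ¬(w ⇒ x))) = 1 − 0.000 = 1.000
y ⊙ ¬(¬(z ≡ x) ⊙ ¬((y ⊙ y) ⇒ ¬(w ⇒ x))) = max(0, 0.516 + 1.000 − 1) = max(0, 0.516) = 0.516
¬(y ⊙ ¬(¬(z ≡ x) ⊙ ¬((y ⊙ y) ⇒ ¬(w ⇒ x)))) = 1 − 0.516 = 0.484
¬(y ⊙ ¬(¬(z ≡ x) ⊙ ¬((y ⊙ y) ⇒ ¬(w ⇒ x)))) ⊕ y = min(1, 0.484 + 0.516) = min(1, 1.000) = 1.000

1.000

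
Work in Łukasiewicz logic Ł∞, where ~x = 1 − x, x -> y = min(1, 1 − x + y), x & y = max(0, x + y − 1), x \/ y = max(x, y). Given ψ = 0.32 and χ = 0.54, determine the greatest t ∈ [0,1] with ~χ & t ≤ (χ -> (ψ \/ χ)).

~χ = 1 − 0.54 = 0.46
So the left factor is ~χ = 0.46.
ψ \/ χ = max(0.32, 0.54) = 0.54
χ -> (ψ \/ χ) = min(1, 1 − 0.54 + 0.54) = min(1, 1.00) = 1.00
So the right-hand bound is χ -> (ψ \/ χ) = 1.00.
The residuum of the Łukasiewicz t-norm gives the supremum: min(1, 1 − 0.46 + 1.00).
1 − 0.46 + 1.00 = 1.54, so t = min(1, 1.54) = 1.00.
Check: 0.46 & 1.00 = max(0, 0.46) = 0.46 ≤ 1.00.

1.00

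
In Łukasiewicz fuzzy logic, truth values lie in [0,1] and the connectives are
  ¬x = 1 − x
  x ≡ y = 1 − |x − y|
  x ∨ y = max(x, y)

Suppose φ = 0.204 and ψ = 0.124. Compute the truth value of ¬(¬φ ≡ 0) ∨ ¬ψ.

¬φ = 1 − 0.204 = 0.796
¬φ ≡ 0 = 1 − |0.796 − 0.000| = 1 − 0.796 = 0.204
¬(¬φ ≡ 0) = 1 − 0.204 = 0.796
¬ψ = 1 − 0.124 = 0.876
¬(¬φ ≡ 0) ∨ ¬ψ = max(0.796, 0.876) = 0.876

0.876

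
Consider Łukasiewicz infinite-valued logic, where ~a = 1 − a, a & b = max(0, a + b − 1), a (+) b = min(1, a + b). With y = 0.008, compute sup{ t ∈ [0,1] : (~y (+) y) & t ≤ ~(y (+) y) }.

0.984

~y = 1 − 0.008 = 0.992
~y (+) y = min(1, 0.992 + 0.008) = min(1, 1.000) = 1.000
So the left factor is ~y (+) y = 1.000.
y (+) y = min(1, 0.008 + 0.008) = min(1, 0.016) = 0.016
~(y (+) y) = 1 − 0.016 = 0.984
So the right-hand bound is ~(y (+) y) = 0.984.
The residuum of the Łukasiewicz t-norm gives the supremum: min(1, 1 − 1.000 + 0.984).
1 − 1.000 + 0.984 = 0.984, so t = min(1, 0.984) = 0.984.
Check: 1.000 & 0.984 = max(0, 0.984) = 0.984 ≤ 0.984.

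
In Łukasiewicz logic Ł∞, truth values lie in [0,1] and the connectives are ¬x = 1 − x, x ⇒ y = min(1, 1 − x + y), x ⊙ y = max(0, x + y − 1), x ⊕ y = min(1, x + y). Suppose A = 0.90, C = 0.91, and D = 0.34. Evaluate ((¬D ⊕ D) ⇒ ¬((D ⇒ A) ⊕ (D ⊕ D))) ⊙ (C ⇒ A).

¬D = 1 − 0.34 = 0.66
¬D ⊕ D = min(1, 0.66 + 0.34) = min(1, 1.00) = 1.00
D ⇒ A = min(1, 1 − 0.34 + 0.90) = min(1, 1.56) = 1.00
D ⊕ D = min(1, 0.34 + 0.34) = min(1, 0.68) = 0.68
(D ⇒ A) ⊕ (D ⊕ D) = min(1, 1.00 + 0.68) = min(1, 1.68) = 1.00
¬((D ⇒ A) ⊕ (D ⊕ D)) = 1 − 1.00 = 0.00
(¬D ⊕ D) ⇒ ¬((D ⇒ A) ⊕ (D ⊕ D)) = min(1, 1 − 1.00 + 0.00) = min(1, 0.00) = 0.00
C ⇒ A = min(1, 1 − 0.91 + 0.90) = min(1, 0.99) = 0.99
((¬D ⊕ D) ⇒ ¬((D ⇒ A) ⊕ (D ⊕ D))) ⊙ (C ⇒ A) = max(0, 0.00 + 0.99 − 1) = max(0, -0.01) = 0.00

0.00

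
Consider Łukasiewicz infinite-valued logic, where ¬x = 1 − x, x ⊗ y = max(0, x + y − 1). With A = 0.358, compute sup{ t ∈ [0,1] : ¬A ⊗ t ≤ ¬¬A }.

0.716

¬A = 1 − 0.358 = 0.642
So the left factor is ¬A = 0.642.
¬¬A = 1 − 0.642 = 0.358
So the right-hand bound is ¬¬A = 0.358.
The residuum of the Łukasiewicz t-norm gives the supremum: min(1, 1 − 0.642 + 0.358).
1 − 0.642 + 0.358 = 0.716, so t = min(1, 0.716) = 0.716.
Check: 0.642 ⊗ 0.716 = max(0, 0.358) = 0.358 ≤ 0.358.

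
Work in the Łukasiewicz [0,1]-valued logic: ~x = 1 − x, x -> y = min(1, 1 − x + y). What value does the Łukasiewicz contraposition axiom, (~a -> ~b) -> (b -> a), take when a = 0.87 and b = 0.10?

~a = 1 − 0.87 = 0.13
~b = 1 − 0.10 = 0.90
~a -> ~b = min(1, 1 − 0.13 + 0.90) = min(1, 1.77) = 1.00
b -> a = min(1, 1 − 0.10 + 0.87) = min(1, 1.77) = 1.00
(~a -> ~b) -> (b -> a) = min(1, 1 − 1.00 + 1.00) = min(1, 1.00) = 1.00
(As expected: an axiom of Ł∞, always 1.)

1.00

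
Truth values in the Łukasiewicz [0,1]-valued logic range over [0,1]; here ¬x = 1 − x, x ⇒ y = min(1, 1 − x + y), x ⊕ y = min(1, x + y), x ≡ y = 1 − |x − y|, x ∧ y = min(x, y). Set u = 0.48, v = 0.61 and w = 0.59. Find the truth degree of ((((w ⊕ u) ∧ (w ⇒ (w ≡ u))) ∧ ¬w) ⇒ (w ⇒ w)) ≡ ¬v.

w ⊕ u = min(1, 0.59 + 0.48) = min(1, 1.07) = 1.00
w ≡ u = 1 − |0.59 − 0.48| = 1 − 0.11 = 0.89
w ⇒ (w ≡ u) = min(1, 1 − 0.59 + 0.89) = min(1, 1.30) = 1.00
(w ⊕ u) ∧ (w ⇒ (w ≡ u)) = min(1.00, 1.00) = 1.00
¬w = 1 − 0.59 = 0.41
((w ⊕ u) ∧ (w ⇒ (w ≡ u))) ∧ ¬w = min(1.00, 0.41) = 0.41
w ⇒ w = min(1, 1 − 0.59 + 0.59) = min(1, 1.00) = 1.00
(((w ⊕ u) ∧ (w ⇒ (w ≡ u))) ∧ ¬w) ⇒ (w ⇒ w) = min(1, 1 − 0.41 + 1.00) = min(1, 1.59) = 1.00
¬v = 1 − 0.61 = 0.39
((((w ⊕ u) ∧ (w ⇒ (w ≡ u))) ∧ ¬w) ⇒ (w ⇒ w)) ≡ ¬v = 1 − |1.00 − 0.39| = 1 − 0.61 = 0.39

0.39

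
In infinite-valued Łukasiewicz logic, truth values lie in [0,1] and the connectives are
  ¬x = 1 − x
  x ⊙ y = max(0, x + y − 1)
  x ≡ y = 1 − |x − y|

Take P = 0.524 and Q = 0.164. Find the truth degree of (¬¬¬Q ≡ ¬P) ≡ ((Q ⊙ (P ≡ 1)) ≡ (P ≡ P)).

¬Q = 1 − 0.164 = 0.836
¬¬Q = 1 − 0.836 = 0.164
¬¬¬Q = 1 − 0.164 = 0.836
¬P = 1 − 0.524 = 0.476
¬¬¬Q ≡ ¬P = 1 − |0.836 − 0.476| = 1 − 0.360 = 0.640
P ≡ 1 = 1 − |0.524 − 1.000| = 1 − 0.476 = 0.524
Q ⊙ (P ≡ 1) = max(0, 0.164 + 0.524 − 1) = max(0, -0.312) = 0.000
P ≡ P = 1 − |0.524 − 0.524| = 1 − 0.000 = 1.000
(Q ⊙ (P ≡ 1)) ≡ (P ≡ P) = 1 − |0.000 − 1.000| = 1 − 1.000 = 0.000
(¬¬¬Q ≡ ¬P) ≡ ((Q ⊙ (P ≡ 1)) ≡ (P ≡ P)) = 1 − |0.640 − 0.000| = 1 − 0.640 = 0.360

0.360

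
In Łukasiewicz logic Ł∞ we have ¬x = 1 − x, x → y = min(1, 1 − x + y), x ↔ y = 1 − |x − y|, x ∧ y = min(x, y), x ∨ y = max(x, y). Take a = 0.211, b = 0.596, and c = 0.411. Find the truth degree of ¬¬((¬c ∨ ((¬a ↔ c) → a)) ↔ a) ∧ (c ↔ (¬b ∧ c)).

¬c = 1 − 0.411 = 0.589
¬a = 1 − 0.211 = 0.789
¬a ↔ c = 1 − |0.789 − 0.411| = 1 − 0.378 = 0.622
(¬a ↔ c) → a = min(1, 1 − 0.622 + 0.211) = min(1, 0.589) = 0.589
¬c ∨ ((¬a ↔ c) → a) = max(0.589, 0.589) = 0.589
(¬c ∨ ((¬a ↔ c) → a)) ↔ a = 1 − |0.589 − 0.211| = 1 − 0.378 = 0.622
¬((¬c ∨ ((¬a ↔ c) → a)) ↔ a) = 1 − 0.622 = 0.378
¬¬((¬c ∨ ((¬a ↔ c) → a)) ↔ a) = 1 − 0.378 = 0.622
¬b = 1 − 0.596 = 0.404
¬b ∧ c = min(0.404, 0.411) = 0.404
c ↔ (¬b ∧ c) = 1 − |0.411 − 0.404| = 1 − 0.007 = 0.993
¬¬((¬c ∨ ((¬a ↔ c) → a)) ↔ a) ∧ (c ↔ (¬b ∧ c)) = min(0.622, 0.993) = 0.622

0.622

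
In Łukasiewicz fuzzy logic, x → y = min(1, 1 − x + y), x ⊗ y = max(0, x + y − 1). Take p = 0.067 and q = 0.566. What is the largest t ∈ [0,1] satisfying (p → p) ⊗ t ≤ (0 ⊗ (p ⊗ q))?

0.000

p → p = min(1, 1 − 0.067 + 0.067) = min(1, 1.000) = 1.000
So the left factor is p → p = 1.000.
p ⊗ q = max(0, 0.067 + 0.566 − 1) = max(0, -0.367) = 0.000
0 ⊗ (p ⊗ q) = max(0, 0.000 + 0.000 − 1) = max(0, -1.000) = 0.000
So the right-hand bound is 0 ⊗ (p ⊗ q) = 0.000.
The residuum of the Łukasiewicz t-norm gives the supremum: min(1, 1 − 1.000 + 0.000).
1 − 1.000 + 0.000 = 0.000, so t = min(1, 0.000) = 0.000.
Check: 1.000 ⊗ 0.000 = max(0, 0.000) = 0.000 ≤ 0.000.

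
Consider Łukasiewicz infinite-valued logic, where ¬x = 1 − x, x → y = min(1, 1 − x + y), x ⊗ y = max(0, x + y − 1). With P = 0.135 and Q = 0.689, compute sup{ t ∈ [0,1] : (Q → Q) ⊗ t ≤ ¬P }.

Q → Q = min(1, 1 − 0.689 + 0.689) = min(1, 1.000) = 1.000
So the left factor is Q → Q = 1.000.
¬P = 1 − 0.135 = 0.865
So the right-hand bound is ¬P = 0.865.
The residuum of the Łukasiewicz t-norm gives the supremum: min(1, 1 − 1.000 + 0.865).
1 − 1.000 + 0.865 = 0.865, so t = min(1, 0.865) = 0.865.
Check: 1.000 ⊗ 0.865 = max(0, 0.865) = 0.865 ≤ 0.865.

0.865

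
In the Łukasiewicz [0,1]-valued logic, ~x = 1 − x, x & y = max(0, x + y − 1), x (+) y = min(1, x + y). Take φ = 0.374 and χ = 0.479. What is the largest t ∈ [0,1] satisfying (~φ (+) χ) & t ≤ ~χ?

~φ = 1 − 0.374 = 0.626
~φ (+) χ = min(1, 0.626 + 0.479) = min(1, 1.105) = 1.000
So the left factor is ~φ (+) χ = 1.000.
~χ = 1 − 0.479 = 0.521
So the right-hand bound is ~χ = 0.521.
The residuum of the Łukasiewicz t-norm gives the supremum: min(1, 1 − 1.000 + 0.521).
1 − 1.000 + 0.521 = 0.521, so t = min(1, 0.521) = 0.521.
Check: 1.000 & 0.521 = max(0, 0.521) = 0.521 ≤ 0.521.

0.521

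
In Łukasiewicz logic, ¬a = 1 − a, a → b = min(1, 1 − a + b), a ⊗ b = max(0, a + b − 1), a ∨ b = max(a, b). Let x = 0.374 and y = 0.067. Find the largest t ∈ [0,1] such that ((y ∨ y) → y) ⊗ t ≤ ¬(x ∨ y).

0.626

y ∨ y = max(0.067, 0.067) = 0.067
(y ∨ y) → y = min(1, 1 − 0.067 + 0.067) = min(1, 1.000) = 1.000
So the left factor is (y ∨ y) → y = 1.000.
x ∨ y = max(0.374, 0.067) = 0.374
¬(x ∨ y) = 1 − 0.374 = 0.626
So the right-hand bound is ¬(x ∨ y) = 0.626.
The residuum of the Łukasiewicz t-norm gives the supremum: min(1, 1 − 1.000 + 0.626).
1 − 1.000 + 0.626 = 0.626, so t = min(1, 0.626) = 0.626.
Check: 1.000 ⊗ 0.626 = max(0, 0.626) = 0.626 ≤ 0.626.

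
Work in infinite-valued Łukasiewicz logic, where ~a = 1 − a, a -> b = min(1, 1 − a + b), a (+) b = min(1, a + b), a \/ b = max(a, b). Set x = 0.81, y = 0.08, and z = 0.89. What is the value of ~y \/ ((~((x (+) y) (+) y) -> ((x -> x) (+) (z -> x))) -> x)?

~y = 1 − 0.08 = 0.92
x (+) y = min(1, 0.81 + 0.08) = min(1, 0.89) = 0.89
(x (+) y) (+) y = min(1, 0.89 + 0.08) = min(1, 0.97) = 0.97
~((x (+) y) (+) y) = 1 − 0.97 = 0.03
x -> x = min(1, 1 − 0.81 + 0.81) = min(1, 1.00) = 1.00
z -> x = min(1, 1 − 0.89 + 0.81) = min(1, 0.92) = 0.92
(x -> x) (+) (z -> x) = min(1, 1.00 + 0.92) = min(1, 1.92) = 1.00
~((x (+) y) (+) y) -> ((x -> x) (+) (z -> x)) = min(1, 1 − 0.03 + 1.00) = min(1, 1.97) = 1.00
(~((x (+) y) (+) y) -> ((x -> x) (+) (z -> x))) -> x = min(1, 1 − 1.00 + 0.81) = min(1, 0.81) = 0.81
~y \/ ((~((x (+) y) (+) y) -> ((x -> x) (+) (z -> x))) -> x) = max(0.92, 0.81) = 0.92

0.92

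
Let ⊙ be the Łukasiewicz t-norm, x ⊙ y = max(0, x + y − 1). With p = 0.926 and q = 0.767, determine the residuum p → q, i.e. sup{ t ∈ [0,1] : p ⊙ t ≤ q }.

The residuum of the Łukasiewicz t-norm gives the supremum: min(1, 1 − 0.926 + 0.767).
1 − 0.926 + 0.767 = 0.841, so t = min(1, 0.841) = 0.841.
Check: 0.926 ⊙ 0.841 = max(0, 0.767) = 0.767 ≤ 0.767.

0.841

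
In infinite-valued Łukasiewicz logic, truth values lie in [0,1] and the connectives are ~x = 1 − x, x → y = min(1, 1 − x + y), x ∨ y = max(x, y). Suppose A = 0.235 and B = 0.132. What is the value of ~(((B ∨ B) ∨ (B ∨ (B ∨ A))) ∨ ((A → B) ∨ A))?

0.103

B ∨ B = max(0.132, 0.132) = 0.132
B ∨ A = max(0.132, 0.235) = 0.235
B ∨ (B ∨ A) = max(0.132, 0.235) = 0.235
(B ∨ B) ∨ (B ∨ (B ∨ A)) = max(0.132, 0.235) = 0.235
A → B = min(1, 1 − 0.235 + 0.132) = min(1, 0.897) = 0.897
(A → B) ∨ A = max(0.897, 0.235) = 0.897
((B ∨ B) ∨ (B ∨ (B ∨ A))) ∨ ((A → B) ∨ A) = max(0.235, 0.897) = 0.897
~(((B ∨ B) ∨ (B ∨ (B ∨ A))) ∨ ((A → B) ∨ A)) = 1 − 0.897 = 0.103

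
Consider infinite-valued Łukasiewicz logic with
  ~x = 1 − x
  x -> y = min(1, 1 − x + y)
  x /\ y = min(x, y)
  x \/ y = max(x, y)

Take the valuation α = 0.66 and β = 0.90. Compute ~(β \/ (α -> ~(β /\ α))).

β /\ α = min(0.90, 0.66) = 0.66
~(β /\ α) = 1 − 0.66 = 0.34
α -> ~(β /\ α) = min(1, 1 − 0.66 + 0.34) = min(1, 0.68) = 0.68
β \/ (α -> ~(β /\ α)) = max(0.90, 0.68) = 0.90
~(β \/ (α -> ~(β /\ α))) = 1 − 0.90 = 0.10

0.10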